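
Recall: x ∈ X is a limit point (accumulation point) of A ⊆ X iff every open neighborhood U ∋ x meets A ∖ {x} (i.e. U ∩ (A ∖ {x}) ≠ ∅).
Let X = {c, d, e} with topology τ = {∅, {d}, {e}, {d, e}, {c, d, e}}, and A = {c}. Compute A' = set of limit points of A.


A' = ∅

For each x ∈ X, list the open sets U ∈ τ with x ∈ U, then check whether U ∩ (A ∖ {x}) ≠ ∅ for every such U.
  x = c: open {c, d, e} ∋ x has {c, d, e} ∩ (A ∖ {c}) = ∅, so x is NOT a limit point.
  x = d: open {d} ∋ x has {d} ∩ (A ∖ {d}) = ∅, so x is NOT a limit point.
  x = e: open {e} ∋ x has {e} ∩ (A ∖ {e}) = ∅, so x is NOT a limit point.
Collecting: A' = ∅.


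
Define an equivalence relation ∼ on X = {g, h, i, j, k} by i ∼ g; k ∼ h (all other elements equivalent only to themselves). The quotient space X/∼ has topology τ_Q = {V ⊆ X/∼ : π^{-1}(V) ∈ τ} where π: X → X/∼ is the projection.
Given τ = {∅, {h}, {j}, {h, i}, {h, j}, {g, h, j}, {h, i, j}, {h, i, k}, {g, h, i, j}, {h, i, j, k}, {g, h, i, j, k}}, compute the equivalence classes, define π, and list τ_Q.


X/∼ = {[g=i], [h=k], [j]}; |τ_Q| = 3.

Equivalence classes: [g=i], [h=k], [j].
Quotient map π: X → X/∼ sends g ↦ [g=i], h ↦ [h=k], i ↦ [g=i], j ↦ [j], k ↦ [h=k].
For each subset V ⊆ X/∼, compute π^{-1}(V) ⊆ X and check whether π^{-1}(V) ∈ τ. V is open in τ_Q iff π^{-1}(V) ∈ τ.
  V = {}: π^{-1}(V) = ∅ ∈ τ ✓.
  V = {[g=i]}: π^{-1}(V) = {g, i} ∉ τ ✗.
  V = {[h=k]}: π^{-1}(V) = {h, k} ∉ τ ✗.
  V = {[g=i], [h=k]}: π^{-1}(V) = {g, h, i, k} ∉ τ ✗.
  V = {[j]}: π^{-1}(V) = {j} ∈ τ ✓.
  V = {[g=i], [j]}: π^{-1}(V) = {g, i, j} ∉ τ ✗.
  V = {[h=k], [j]}: π^{-1}(V) = {h, j, k} ∉ τ ✗.
  V = {[g=i], [h=k], [j]}: π^{-1}(V) = {g, h, i, j, k} ∈ τ ✓.
Open sets in the quotient: τ_Q = {{}, {[j]}, {[g=i], [h=k], [j]}} (3 elements).


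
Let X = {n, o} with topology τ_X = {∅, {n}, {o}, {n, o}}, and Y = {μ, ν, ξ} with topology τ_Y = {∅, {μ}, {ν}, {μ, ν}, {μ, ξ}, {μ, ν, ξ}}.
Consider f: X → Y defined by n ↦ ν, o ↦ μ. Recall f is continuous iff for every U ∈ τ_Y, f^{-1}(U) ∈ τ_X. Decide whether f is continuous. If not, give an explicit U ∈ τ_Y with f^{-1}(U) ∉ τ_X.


f IS continuous.

Compute f^{-1}(U) for each U ∈ τ_Y:
  U = ∅: f^{-1}(U) = ∅ ∈ τ_X ✓.
  U = {μ}: f^{-1}(U) = {o} ∈ τ_X ✓.
  U = {ν}: f^{-1}(U) = {n} ∈ τ_X ✓.
  U = {μ, ν}: f^{-1}(U) = {n, o} ∈ τ_X ✓.
  U = {μ, ξ}: f^{-1}(U) = {o} ∈ τ_X ✓.
  U = {μ, ν, ξ}: f^{-1}(U) = {n, o} ∈ τ_X ✓.
Every preimage lies in τ_X, so f IS continuous.


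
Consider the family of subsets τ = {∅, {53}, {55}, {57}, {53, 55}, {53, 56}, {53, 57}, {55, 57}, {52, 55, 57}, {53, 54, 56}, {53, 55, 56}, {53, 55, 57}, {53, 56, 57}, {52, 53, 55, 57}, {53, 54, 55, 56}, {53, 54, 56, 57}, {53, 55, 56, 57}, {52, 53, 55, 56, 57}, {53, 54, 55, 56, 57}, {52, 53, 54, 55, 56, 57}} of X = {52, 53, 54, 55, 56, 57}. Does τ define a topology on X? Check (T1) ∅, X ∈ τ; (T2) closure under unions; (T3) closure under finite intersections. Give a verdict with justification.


τ IS a topology on X.

Axiom (T1): ∅ ∈ τ? Yes; X ∈ τ? Yes.
Axiom (T2/T3): check pairwise unions and intersections of members of τ.
All pairwise intersections and unions checked — each lies in τ. Therefore τ satisfies (T1), (T2), (T3): it IS a topology on X.


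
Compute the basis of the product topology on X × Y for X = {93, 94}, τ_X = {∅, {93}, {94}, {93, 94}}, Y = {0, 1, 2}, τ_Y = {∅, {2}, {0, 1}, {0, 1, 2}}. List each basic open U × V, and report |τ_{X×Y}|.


Basis B = {∅ × ∅, {93} × {2}, {94} × {2}, {93} × {0, 1}, {93, 94} × {2}, {94} × {0, 1}, {93} × {0, 1, 2}, {94} × {0, 1, 2}, {93, 94} × {0, 1}, {93, 94} × {0, 1, 2}}; |τ_{X×Y}| = 16.

Enumerate products U × V with U ∈ τ_X, V ∈ τ_Y (deduplicated):
  ∅ × ∅ = {} (∅)
  {93} × {2} = {(93,2)}
  {94} × {2} = {(94,2)}
  {93} × {0, 1} = {(93,0), (93,1)}
  {93, 94} × {2} = {(93,2), (94,2)}
  {94} × {0, 1} = {(94,0), (94,1)}
  {93} × {0, 1, 2} = {(93,0), (93,1), (93,2)}
  {94} × {0, 1, 2} = {(94,0), (94,1), (94,2)}
  {93, 94} × {0, 1} = {(93,0), (93,1), (94,0), (94,1)}
  {93, 94} × {0, 1, 2} = {(93,0), (93,1), (93,2), (94,0), (94,1), (94,2)}
These 10 distinct sets form the basis B.
Close under arbitrary unions to get τ_{X×Y}; counting gives |τ_{X×Y}| = 16.


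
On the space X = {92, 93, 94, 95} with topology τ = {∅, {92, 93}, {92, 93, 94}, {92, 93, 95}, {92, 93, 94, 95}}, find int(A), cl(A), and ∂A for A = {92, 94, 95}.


int(A) = ∅, cl(A) = {92, 93, 94, 95}, ∂A = {92, 93, 94, 95}.

Closed sets in (X, τ) are complements of opens:
  closed(X, τ) = {∅, {94}, {95}, {94, 95}, {92, 93, 94, 95}}.
int(A) = ⋃ {U ∈ τ : U ⊆ A}. Opens contained in A: ∅.
Taking the union of these: int(A) = ∅.
cl(A) = ⋂ {C closed : A ⊆ C}. Closed sets containing A: {92, 93, 94, 95}.
Intersecting these: cl(A) = {92, 93, 94, 95}.
∂A = cl(A) ∖ int(A) = {92, 93, 94, 95} ∖ ∅ = {92, 93, 94, 95}.


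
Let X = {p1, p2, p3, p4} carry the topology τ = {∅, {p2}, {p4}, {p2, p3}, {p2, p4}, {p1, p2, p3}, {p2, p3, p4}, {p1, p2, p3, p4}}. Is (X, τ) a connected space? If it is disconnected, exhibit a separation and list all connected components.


(X, τ) is disconnected; components = [{p4}, {p1, p2, p3}].

Find clopen sets (U ∈ τ with X ∖ U ∈ τ):
  U = ∅, X ∖ U = {p1, p2, p3, p4} — both open, so U is clopen.
  U = {p4}, X ∖ U = {p1, p2, p3} — both open, so U is clopen.
  U = {p1, p2, p3}, X ∖ U = {p4} — both open, so U is clopen.
  U = {p1, p2, p3, p4}, X ∖ U = ∅ — both open, so U is clopen.
Nontrivial clopen(s) exist: e.g. {p1, p2, p3}. So (X, τ) is disconnected.
Compute connected components by grouping points that agree on all clopens:
  component: {p4}
  component: {p1, p2, p3}


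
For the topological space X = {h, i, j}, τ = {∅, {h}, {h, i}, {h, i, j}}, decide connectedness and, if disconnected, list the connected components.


(X, τ) is connected.

Find clopen sets (U ∈ τ with X ∖ U ∈ τ):
  U = ∅, X ∖ U = {h, i, j} — both open, so U is clopen.
  U = {h, i, j}, X ∖ U = ∅ — both open, so U is clopen.
Only trivial clopens (∅ and X) exist, so (X, τ) is connected.
Compute connected components by grouping points that agree on all clopens:
  component: {h, i, j}


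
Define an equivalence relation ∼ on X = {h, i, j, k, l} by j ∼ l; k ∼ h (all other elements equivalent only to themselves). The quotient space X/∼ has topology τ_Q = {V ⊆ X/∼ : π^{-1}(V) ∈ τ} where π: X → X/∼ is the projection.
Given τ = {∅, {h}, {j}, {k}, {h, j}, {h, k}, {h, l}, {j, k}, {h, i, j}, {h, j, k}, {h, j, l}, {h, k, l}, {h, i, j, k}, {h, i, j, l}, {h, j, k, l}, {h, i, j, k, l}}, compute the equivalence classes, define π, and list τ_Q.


X/∼ = {[h=k], [i], [j=l]}; |τ_Q| = 4.

Equivalence classes: [h=k], [i], [j=l].
Quotient map π: X → X/∼ sends h ↦ [h=k], i ↦ [i], j ↦ [j=l], k ↦ [h=k], l ↦ [j=l].
For each subset V ⊆ X/∼, compute π^{-1}(V) ⊆ X and check whether π^{-1}(V) ∈ τ. V is open in τ_Q iff π^{-1}(V) ∈ τ.
  V = {}: π^{-1}(V) = ∅ ∈ τ ✓.
  V = {[h=k]}: π^{-1}(V) = {h, k} ∈ τ ✓.
  V = {[i]}: π^{-1}(V) = {i} ∉ τ ✗.
  V = {[h=k], [i]}: π^{-1}(V) = {h, i, k} ∉ τ ✗.
  V = {[j=l]}: π^{-1}(V) = {j, l} ∉ τ ✗.
  V = {[h=k], [j=l]}: π^{-1}(V) = {h, j, k, l} ∈ τ ✓.
  V = {[i], [j=l]}: π^{-1}(V) = {i, j, l} ∉ τ ✗.
  V = {[h=k], [i], [j=l]}: π^{-1}(V) = {h, i, j, k, l} ∈ τ ✓.
Open sets in the quotient: τ_Q = {{}, {[h=k]}, {[h=k], [j=l]}, {[h=k], [i], [j=l]}} (4 elements).


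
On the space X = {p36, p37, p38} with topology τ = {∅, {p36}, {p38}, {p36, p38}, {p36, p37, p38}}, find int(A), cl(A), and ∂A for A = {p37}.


int(A) = ∅, cl(A) = {p37}, ∂A = {p37}.

Closed sets in (X, τ) are complements of opens:
  closed(X, τ) = {∅, {p37}, {p36, p37}, {p37, p38}, {p36, p37, p38}}.
int(A) = ⋃ {U ∈ τ : U ⊆ A}. Opens contained in A: ∅.
Taking the union of these: int(A) = ∅.
cl(A) = ⋂ {C closed : A ⊆ C}. Closed sets containing A: {p37}, {p36, p37}, {p37, p38}, {p36, p37, p38}.
Intersecting these: cl(A) = {p37}.
∂A = cl(A) ∖ int(A) = {p37} ∖ ∅ = {p37}.


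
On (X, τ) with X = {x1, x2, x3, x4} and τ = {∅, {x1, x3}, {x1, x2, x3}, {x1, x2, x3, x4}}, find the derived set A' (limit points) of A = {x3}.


A' = {x1, x2, x4}

For each x ∈ X, list the open sets U ∈ τ with x ∈ U, then check whether U ∩ (A ∖ {x}) ≠ ∅ for every such U.
  x = x1: opens ∋ x are {x1, x3}, {x1, x2, x3}, {x1, x2, x3, x4}; each meets A ∖ {x1}, so x IS a limit point.
  x = x2: opens ∋ x are {x1, x2, x3}, {x1, x2, x3, x4}; each meets A ∖ {x2}, so x IS a limit point.
  x = x3: open {x1, x3} ∋ x has {x1, x3} ∩ (A ∖ {x3}) = ∅, so x is NOT a limit point.
  x = x4: opens ∋ x are {x1, x2, x3, x4}; each meets A ∖ {x4}, so x IS a limit point.
Collecting: A' = {x1, x2, x4}.


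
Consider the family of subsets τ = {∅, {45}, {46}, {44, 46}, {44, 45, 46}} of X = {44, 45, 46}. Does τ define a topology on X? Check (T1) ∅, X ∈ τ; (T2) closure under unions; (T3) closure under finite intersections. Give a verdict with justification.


τ is NOT a topology on X.

Axiom (T1): ∅ ∈ τ? Yes; X ∈ τ? Yes.
Axiom (T2/T3): check pairwise unions and intersections of members of τ.
Counterexample for (T2): {45} ∪ {46} = {45, 46} ∉ τ. Therefore τ is NOT a topology.


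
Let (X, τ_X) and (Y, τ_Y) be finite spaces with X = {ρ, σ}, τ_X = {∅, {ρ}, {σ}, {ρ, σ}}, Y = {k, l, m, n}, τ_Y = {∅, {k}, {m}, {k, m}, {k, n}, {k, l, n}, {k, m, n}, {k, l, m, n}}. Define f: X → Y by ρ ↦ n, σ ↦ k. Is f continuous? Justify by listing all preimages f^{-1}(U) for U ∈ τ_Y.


f IS continuous.

Compute f^{-1}(U) for each U ∈ τ_Y:
  U = ∅: f^{-1}(U) = ∅ ∈ τ_X ✓.
  U = {k}: f^{-1}(U) = {σ} ∈ τ_X ✓.
  U = {m}: f^{-1}(U) = ∅ ∈ τ_X ✓.
  U = {k, m}: f^{-1}(U) = {σ} ∈ τ_X ✓.
  U = {k, n}: f^{-1}(U) = {ρ, σ} ∈ τ_X ✓.
  U = {k, l, n}: f^{-1}(U) = {ρ, σ} ∈ τ_X ✓.
  U = {k, m, n}: f^{-1}(U) = {ρ, σ} ∈ τ_X ✓.
  U = {k, l, m, n}: f^{-1}(U) = {ρ, σ} ∈ τ_X ✓.
Every preimage lies in τ_X, so f IS continuous.


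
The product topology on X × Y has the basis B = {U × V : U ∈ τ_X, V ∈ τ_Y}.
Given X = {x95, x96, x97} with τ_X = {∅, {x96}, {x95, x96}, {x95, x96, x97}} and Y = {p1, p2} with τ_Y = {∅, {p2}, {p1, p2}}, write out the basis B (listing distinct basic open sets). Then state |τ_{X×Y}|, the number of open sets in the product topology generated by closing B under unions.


Basis B = {∅ × ∅, {x96} × {p2}, {x95, x96} × {p2}, {x96} × {p1, p2}, {x95, x96, x97} × {p2}, {x95, x96} × {p1, p2}, {x95, x96, x97} × {p1, p2}}; |τ_{X×Y}| = 10.

Enumerate products U × V with U ∈ τ_X, V ∈ τ_Y (deduplicated):
  ∅ × ∅ = {} (∅)
  {x96} × {p2} = {(x96,p2)}
  {x95, x96} × {p2} = {(x95,p2), (x96,p2)}
  {x96} × {p1, p2} = {(x96,p1), (x96,p2)}
  {x95, x96, x97} × {p2} = {(x95,p2), (x96,p2), (x97,p2)}
  {x95, x96} × {p1, p2} = {(x95,p1), (x95,p2), (x96,p1), (x96,p2)}
  {x95, x96, x97} × {p1, p2} = {(x95,p1), (x95,p2), (x96,p1), (x96,p2), (x97,p1), (x97,p2)}
These 7 distinct sets form the basis B.
Close under arbitrary unions to get τ_{X×Y}; counting gives |τ_{X×Y}| = 10.


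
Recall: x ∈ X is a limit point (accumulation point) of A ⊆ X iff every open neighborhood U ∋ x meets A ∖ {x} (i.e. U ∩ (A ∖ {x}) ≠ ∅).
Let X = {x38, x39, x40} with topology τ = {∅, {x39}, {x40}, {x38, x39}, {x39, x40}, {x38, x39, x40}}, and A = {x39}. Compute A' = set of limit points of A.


A' = {x38}

For each x ∈ X, list the open sets U ∈ τ with x ∈ U, then check whether U ∩ (A ∖ {x}) ≠ ∅ for every such U.
  x = x38: opens ∋ x are {x38, x39}, {x38, x39, x40}; each meets A ∖ {x38}, so x IS a limit point.
  x = x39: open {x39} ∋ x has {x39} ∩ (A ∖ {x39}) = ∅, so x is NOT a limit point.
  x = x40: open {x40} ∋ x has {x40} ∩ (A ∖ {x40}) = ∅, so x is NOT a limit point.
Collecting: A' = {x38}.


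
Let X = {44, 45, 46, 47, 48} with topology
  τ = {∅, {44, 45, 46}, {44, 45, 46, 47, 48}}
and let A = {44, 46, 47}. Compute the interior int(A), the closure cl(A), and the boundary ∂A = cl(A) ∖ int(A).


int(A) = ∅, cl(A) = {44, 45, 46, 47, 48}, ∂A = {44, 45, 46, 47, 48}.

Closed sets in (X, τ) are complements of opens:
  closed(X, τ) = {∅, {47, 48}, {44, 45, 46, 47, 48}}.
int(A) = ⋃ {U ∈ τ : U ⊆ A}. Opens contained in A: ∅.
Taking the union of these: int(A) = ∅.
cl(A) = ⋂ {C closed : A ⊆ C}. Closed sets containing A: {44, 45, 46, 47, 48}.
Intersecting these: cl(A) = {44, 45, 46, 47, 48}.
∂A = cl(A) ∖ int(A) = {44, 45, 46, 47, 48} ∖ ∅ = {44, 45, 46, 47, 48}.


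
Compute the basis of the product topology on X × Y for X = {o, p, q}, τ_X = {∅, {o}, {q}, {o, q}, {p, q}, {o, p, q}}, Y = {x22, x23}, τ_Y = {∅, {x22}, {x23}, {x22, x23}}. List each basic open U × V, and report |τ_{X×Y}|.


Basis B = {∅ × ∅, {o} × {x22}, {o} × {x23}, {q} × {x22}, {q} × {x23}, {o} × {x22, x23}, {o, q} × {x22}, {o, q} × {x23}, {p, q} × {x22}, {p, q} × {x23}, {q} × {x22, x23}, {o, p, q} × {x22}, {o, p, q} × {x23}, {o, q} × {x22, x23}, {p, q} × {x22, x23}, {o, p, q} × {x22, x23}}; |τ_{X×Y}| = 36.

Enumerate products U × V with U ∈ τ_X, V ∈ τ_Y (deduplicated):
  ∅ × ∅ = {} (∅)
  {o} × {x22} = {(o,x22)}
  {o} × {x23} = {(o,x23)}
  {q} × {x22} = {(q,x22)}
  {q} × {x23} = {(q,x23)}
  {o} × {x22, x23} = {(o,x22), (o,x23)}
  {o, q} × {x22} = {(o,x22), (q,x22)}
  {o, q} × {x23} = {(o,x23), (q,x23)}
  {p, q} × {x22} = {(p,x22), (q,x22)}
  {p, q} × {x23} = {(p,x23), (q,x23)}
  {q} × {x22, x23} = {(q,x22), (q,x23)}
  {o, p, q} × {x22} = {(o,x22), (p,x22), (q,x22)}
  {o, p, q} × {x23} = {(o,x23), (p,x23), (q,x23)}
  {o, q} × {x22, x23} = {(o,x22), (o,x23), (q,x22), (q,x23)}
  {p, q} × {x22, x23} = {(p,x22), (p,x23), (q,x22), (q,x23)}
  {o, p, q} × {x22, x23} = {(o,x22), (o,x23), (p,x22), (p,x23), (q,x22), (q,x23)}
These 16 distinct sets form the basis B.
Close under arbitrary unions to get τ_{X×Y}; counting gives |τ_{X×Y}| = 36.


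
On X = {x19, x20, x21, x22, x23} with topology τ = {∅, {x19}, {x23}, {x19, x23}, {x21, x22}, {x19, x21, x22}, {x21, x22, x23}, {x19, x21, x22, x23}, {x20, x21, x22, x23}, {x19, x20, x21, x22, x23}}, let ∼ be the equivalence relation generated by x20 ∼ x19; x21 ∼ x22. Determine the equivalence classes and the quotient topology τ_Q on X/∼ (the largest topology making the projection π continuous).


X/∼ = {[x19=x20], [x21=x22], [x23]}; |τ_Q| = 5.

Equivalence classes: [x19=x20], [x21=x22], [x23].
Quotient map π: X → X/∼ sends x19 ↦ [x19=x20], x20 ↦ [x19=x20], x21 ↦ [x21=x22], x22 ↦ [x21=x22], x23 ↦ [x23].
For each subset V ⊆ X/∼, compute π^{-1}(V) ⊆ X and check whether π^{-1}(V) ∈ τ. V is open in τ_Q iff π^{-1}(V) ∈ τ.
  V = {}: π^{-1}(V) = ∅ ∈ τ ✓.
  V = {[x19=x20]}: π^{-1}(V) = {x19, x20} ∉ τ ✗.
  V = {[x21=x22]}: π^{-1}(V) = {x21, x22} ∈ τ ✓.
  V = {[x19=x20], [x21=x22]}: π^{-1}(V) = {x19, x20, x21, x22} ∉ τ ✗.
  V = {[x23]}: π^{-1}(V) = {x23} ∈ τ ✓.
  V = {[x19=x20], [x23]}: π^{-1}(V) = {x19, x20, x23} ∉ τ ✗.
  V = {[x21=x22], [x23]}: π^{-1}(V) = {x21, x22, x23} ∈ τ ✓.
  V = {[x19=x20], [x21=x22], [x23]}: π^{-1}(V) = {x19, x20, x21, x22, x23} ∈ τ ✓.
Open sets in the quotient: τ_Q = {{}, {[x21=x22]}, {[x23]}, {[x21=x22], [x23]}, {[x19=x20], [x21=x22], [x23]}} (5 elements).


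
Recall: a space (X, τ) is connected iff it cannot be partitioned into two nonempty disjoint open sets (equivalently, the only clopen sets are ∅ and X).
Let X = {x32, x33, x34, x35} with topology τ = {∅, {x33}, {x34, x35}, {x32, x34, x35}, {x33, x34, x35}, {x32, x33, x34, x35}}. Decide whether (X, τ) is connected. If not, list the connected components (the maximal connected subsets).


(X, τ) is disconnected; components = [{x33}, {x32, x34, x35}].

Find clopen sets (U ∈ τ with X ∖ U ∈ τ):
  U = ∅, X ∖ U = {x32, x33, x34, x35} — both open, so U is clopen.
  U = {x33}, X ∖ U = {x32, x34, x35} — both open, so U is clopen.
  U = {x32, x34, x35}, X ∖ U = {x33} — both open, so U is clopen.
  U = {x32, x33, x34, x35}, X ∖ U = ∅ — both open, so U is clopen.
Nontrivial clopen(s) exist: e.g. {x32, x34, x35}. So (X, τ) is disconnected.
Compute connected components by grouping points that agree on all clopens:
  component: {x33}
  component: {x32, x34, x35}


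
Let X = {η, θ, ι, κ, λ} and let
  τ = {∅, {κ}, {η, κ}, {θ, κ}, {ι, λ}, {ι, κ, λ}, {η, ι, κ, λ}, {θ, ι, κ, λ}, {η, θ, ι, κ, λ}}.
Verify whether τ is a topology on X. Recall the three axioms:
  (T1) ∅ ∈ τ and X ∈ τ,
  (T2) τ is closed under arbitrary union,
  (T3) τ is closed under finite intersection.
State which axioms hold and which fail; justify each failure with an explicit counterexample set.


τ is NOT a topology on X.

Axiom (T1): ∅ ∈ τ? Yes; X ∈ τ? Yes.
Axiom (T2/T3): check pairwise unions and intersections of members of τ.
Counterexample for (T2): {η, κ} ∪ {θ, κ} = {η, θ, κ} ∉ τ. Therefore τ is NOT a topology.


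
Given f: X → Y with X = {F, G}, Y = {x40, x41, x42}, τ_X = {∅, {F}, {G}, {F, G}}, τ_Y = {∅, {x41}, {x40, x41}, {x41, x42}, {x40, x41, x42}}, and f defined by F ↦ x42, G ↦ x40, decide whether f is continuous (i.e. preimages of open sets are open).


f IS continuous.

Compute f^{-1}(U) for each U ∈ τ_Y:
  U = ∅: f^{-1}(U) = ∅ ∈ τ_X ✓.
  U = {x41}: f^{-1}(U) = ∅ ∈ τ_X ✓.
  U = {x40, x41}: f^{-1}(U) = {G} ∈ τ_X ✓.
  U = {x41, x42}: f^{-1}(U) = {F} ∈ τ_X ✓.
  U = {x40, x41, x42}: f^{-1}(U) = {F, G} ∈ τ_X ✓.
Every preimage lies in τ_X, so f IS continuous.


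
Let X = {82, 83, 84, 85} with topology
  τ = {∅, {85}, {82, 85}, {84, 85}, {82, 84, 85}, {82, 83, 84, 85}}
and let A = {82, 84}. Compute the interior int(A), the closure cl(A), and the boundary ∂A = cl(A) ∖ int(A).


int(A) = ∅, cl(A) = {82, 83, 84}, ∂A = {82, 83, 84}.

Closed sets in (X, τ) are complements of opens:
  closed(X, τ) = {∅, {83}, {82, 83}, {83, 84}, {82, 83, 84}, {82, 83, 84, 85}}.
int(A) = ⋃ {U ∈ τ : U ⊆ A}. Opens contained in A: ∅.
Taking the union of these: int(A) = ∅.
cl(A) = ⋂ {C closed : A ⊆ C}. Closed sets containing A: {82, 83, 84}, {82, 83, 84, 85}.
Intersecting these: cl(A) = {82, 83, 84}.
∂A = cl(A) ∖ int(A) = {82, 83, 84} ∖ ∅ = {82, 83, 84}.


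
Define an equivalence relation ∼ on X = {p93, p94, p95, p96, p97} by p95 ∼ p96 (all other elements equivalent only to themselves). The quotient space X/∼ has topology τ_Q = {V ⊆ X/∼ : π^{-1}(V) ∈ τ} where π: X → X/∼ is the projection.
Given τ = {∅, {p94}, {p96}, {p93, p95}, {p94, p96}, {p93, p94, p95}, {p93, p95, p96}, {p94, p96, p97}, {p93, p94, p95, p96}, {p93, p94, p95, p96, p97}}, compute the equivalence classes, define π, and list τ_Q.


X/∼ = {[p93], [p94], [p95=p96], [p97]}; |τ_Q| = 5.

Equivalence classes: [p93], [p94], [p95=p96], [p97].
Quotient map π: X → X/∼ sends p93 ↦ [p93], p94 ↦ [p94], p95 ↦ [p95=p96], p96 ↦ [p95=p96], p97 ↦ [p97].
For each subset V ⊆ X/∼, compute π^{-1}(V) ⊆ X and check whether π^{-1}(V) ∈ τ. V is open in τ_Q iff π^{-1}(V) ∈ τ.
  V = {}: π^{-1}(V) = ∅ ∈ τ ✓.
  V = {[p93]}: π^{-1}(V) = {p93} ∉ τ ✗.
  V = {[p94]}: π^{-1}(V) = {p94} ∈ τ ✓.
  V = {[p93], [p94]}: π^{-1}(V) = {p93, p94} ∉ τ ✗.
  V = {[p95=p96]}: π^{-1}(V) = {p95, p96} ∉ τ ✗.
  V = {[p93], [p95=p96]}: π^{-1}(V) = {p93, p95, p96} ∈ τ ✓.
  V = {[p94], [p95=p96]}: π^{-1}(V) = {p94, p95, p96} ∉ τ ✗.
  V = {[p93], [p94], [p95=p96]}: π^{-1}(V) = {p93, p94, p95, p96} ∈ τ ✓.
  V = {[p97]}: π^{-1}(V) = {p97} ∉ τ ✗.
  V = {[p93], [p97]}: π^{-1}(V) = {p93, p97} ∉ τ ✗.
  V = {[p94], [p97]}: π^{-1}(V) = {p94, p97} ∉ τ ✗.
  V = {[p93], [p94], [p97]}: π^{-1}(V) = {p93, p94, p97} ∉ τ ✗.
  V = {[p95=p96], [p97]}: π^{-1}(V) = {p95, p96, p97} ∉ τ ✗.
  V = {[p93], [p95=p96], [p97]}: π^{-1}(V) = {p93, p95, p96, p97} ∉ τ ✗.
  V = {[p94], [p95=p96], [p97]}: π^{-1}(V) = {p94, p95, p96, p97} ∉ τ ✗.
  V = {[p93], [p94], [p95=p96], [p97]}: π^{-1}(V) = {p93, p94, p95, p96, p97} ∈ τ ✓.
Open sets in the quotient: τ_Q = {{}, {[p94]}, {[p93], [p95=p96]}, {[p93], [p94], [p95=p96]}, {[p93], [p94], [p95=p96], [p97]}} (5 elements).


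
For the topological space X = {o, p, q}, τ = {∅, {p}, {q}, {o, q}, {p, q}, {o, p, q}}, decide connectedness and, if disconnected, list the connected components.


(X, τ) is disconnected; components = [{p}, {o, q}].

Find clopen sets (U ∈ τ with X ∖ U ∈ τ):
  U = ∅, X ∖ U = {o, p, q} — both open, so U is clopen.
  U = {p}, X ∖ U = {o, q} — both open, so U is clopen.
  U = {o, q}, X ∖ U = {p} — both open, so U is clopen.
  U = {o, p, q}, X ∖ U = ∅ — both open, so U is clopen.
Nontrivial clopen(s) exist: e.g. {p}. So (X, τ) is disconnected.
Compute connected components by grouping points that agree on all clopens:
  component: {p}
  component: {o, q}


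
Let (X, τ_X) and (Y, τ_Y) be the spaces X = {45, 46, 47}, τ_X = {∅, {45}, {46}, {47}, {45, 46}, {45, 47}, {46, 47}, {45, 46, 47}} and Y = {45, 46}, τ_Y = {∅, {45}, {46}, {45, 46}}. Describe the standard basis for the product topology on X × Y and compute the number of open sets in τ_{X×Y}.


Basis B = {∅ × ∅, {45} × {45}, {45} × {46}, {46} × {45}, {46} × {46}, {47} × {45}, {47} × {46}, {45} × {45, 46}, {45, 46} × {45}, {45, 47} × {45}, {45, 46} × {46}, {45, 47} × {46}, {46} × {45, 46}, {46, 47} × {45}, {46, 47} × {46}, {47} × {45, 46}, {45, 46, 47} × {45}, {45, 46, 47} × {46}, {45, 46} × {45, 46}, {45, 47} × {45, 46}, {46, 47} × {45, 46}, {45, 46, 47} × {45, 46}}; |τ_{X×Y}| = 64.

Enumerate products U × V with U ∈ τ_X, V ∈ τ_Y (deduplicated):
  ∅ × ∅ = {} (∅)
  {45} × {45} = {(45,45)}
  {45} × {46} = {(45,46)}
  {46} × {45} = {(46,45)}
  {46} × {46} = {(46,46)}
  {47} × {45} = {(47,45)}
  {47} × {46} = {(47,46)}
  {45} × {45, 46} = {(45,45), (45,46)}
  {45, 46} × {45} = {(45,45), (46,45)}
  {45, 47} × {45} = {(45,45), (47,45)}
  {45, 46} × {46} = {(45,46), (46,46)}
  {45, 47} × {46} = {(45,46), (47,46)}
  {46} × {45, 46} = {(46,45), (46,46)}
  {46, 47} × {45} = {(46,45), (47,45)}
  {46, 47} × {46} = {(46,46), (47,46)}
  {47} × {45, 46} = {(47,45), (47,46)}
  {45, 46, 47} × {45} = {(45,45), (46,45), (47,45)}
  {45, 46, 47} × {46} = {(45,46), (46,46), (47,46)}
  {45, 46} × {45, 46} = {(45,45), (45,46), (46,45), (46,46)}
  {45, 47} × {45, 46} = {(45,45), (45,46), (47,45), (47,46)}
  {46, 47} × {45, 46} = {(46,45), (46,46), (47,45), (47,46)}
  {45, 46, 47} × {45, 46} = {(45,45), (45,46), (46,45), (46,46), (47,45), (47,46)}
These 22 distinct sets form the basis B.
Close under arbitrary unions to get τ_{X×Y}; counting gives |τ_{X×Y}| = 64.


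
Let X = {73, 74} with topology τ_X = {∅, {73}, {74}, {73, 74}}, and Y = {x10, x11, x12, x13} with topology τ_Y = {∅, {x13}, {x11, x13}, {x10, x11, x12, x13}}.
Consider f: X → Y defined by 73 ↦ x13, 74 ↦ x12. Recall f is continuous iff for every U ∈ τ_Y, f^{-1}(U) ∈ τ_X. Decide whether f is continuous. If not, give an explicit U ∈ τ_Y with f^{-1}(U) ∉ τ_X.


f IS continuous.

Compute f^{-1}(U) for each U ∈ τ_Y:
  U = ∅: f^{-1}(U) = ∅ ∈ τ_X ✓.
  U = {x13}: f^{-1}(U) = {73} ∈ τ_X ✓.
  U = {x11, x13}: f^{-1}(U) = {73} ∈ τ_X ✓.
  U = {x10, x11, x12, x13}: f^{-1}(U) = {73, 74} ∈ τ_X ✓.
Every preimage lies in τ_X, so f IS continuous.


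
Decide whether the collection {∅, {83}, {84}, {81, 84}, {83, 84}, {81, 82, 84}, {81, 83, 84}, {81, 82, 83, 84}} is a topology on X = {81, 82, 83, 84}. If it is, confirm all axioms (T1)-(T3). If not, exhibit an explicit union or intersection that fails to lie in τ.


τ IS a topology on X.

Axiom (T1): ∅ ∈ τ? Yes; X ∈ τ? Yes.
Axiom (T2/T3): check pairwise unions and intersections of members of τ.
All pairwise intersections and unions checked — each lies in τ. Therefore τ satisfies (T1), (T2), (T3): it IS a topology on X.


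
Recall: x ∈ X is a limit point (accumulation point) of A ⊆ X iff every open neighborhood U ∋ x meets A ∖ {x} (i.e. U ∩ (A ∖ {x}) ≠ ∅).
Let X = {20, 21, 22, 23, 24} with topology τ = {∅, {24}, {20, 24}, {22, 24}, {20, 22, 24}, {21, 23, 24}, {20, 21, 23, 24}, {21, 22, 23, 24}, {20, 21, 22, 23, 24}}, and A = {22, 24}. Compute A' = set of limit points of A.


A' = {20, 21, 22, 23}

For each x ∈ X, list the open sets U ∈ τ with x ∈ U, then check whether U ∩ (A ∖ {x}) ≠ ∅ for every such U.
  x = 20: opens ∋ x are {20, 24}, {20, 22, 24}, {20, 21, 23, 24}, {20, 21, 22, 23, 24}; each meets A ∖ {20}, so x IS a limit point.
  x = 21: opens ∋ x are {21, 23, 24}, {20, 21, 23, 24}, {21, 22, 23, 24}, {20, 21, 22, 23, 24}; each meets A ∖ {21}, so x IS a limit point.
  x = 22: opens ∋ x are {22, 24}, {20, 22, 24}, {21, 22, 23, 24}, {20, 21, 22, 23, 24}; each meets A ∖ {22}, so x IS a limit point.
  x = 23: opens ∋ x are {21, 23, 24}, {20, 21, 23, 24}, {21, 22, 23, 24}, {20, 21, 22, 23, 24}; each meets A ∖ {23}, so x IS a limit point.
  x = 24: open {24} ∋ x has {24} ∩ (A ∖ {24}) = ∅, so x is NOT a limit point.
Collecting: A' = {20, 21, 22, 23}.


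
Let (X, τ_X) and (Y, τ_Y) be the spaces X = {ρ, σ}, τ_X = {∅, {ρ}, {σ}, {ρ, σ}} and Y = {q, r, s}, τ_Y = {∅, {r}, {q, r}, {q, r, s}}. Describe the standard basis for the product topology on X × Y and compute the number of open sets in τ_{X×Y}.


Basis B = {∅ × ∅, {ρ} × {r}, {σ} × {r}, {ρ} × {q, r}, {ρ, σ} × {r}, {σ} × {q, r}, {ρ} × {q, r, s}, {σ} × {q, r, s}, {ρ, σ} × {q, r}, {ρ, σ} × {q, r, s}}; |τ_{X×Y}| = 16.

Enumerate products U × V with U ∈ τ_X, V ∈ τ_Y (deduplicated):
  ∅ × ∅ = {} (∅)
  {ρ} × {r} = {(ρ,r)}
  {σ} × {r} = {(σ,r)}
  {ρ} × {q, r} = {(ρ,q), (ρ,r)}
  {ρ, σ} × {r} = {(ρ,r), (σ,r)}
  {σ} × {q, r} = {(σ,q), (σ,r)}
  {ρ} × {q, r, s} = {(ρ,q), (ρ,r), (ρ,s)}
  {σ} × {q, r, s} = {(σ,q), (σ,r), (σ,s)}
  {ρ, σ} × {q, r} = {(ρ,q), (ρ,r), (σ,q), (σ,r)}
  {ρ, σ} × {q, r, s} = {(ρ,q), (ρ,r), (ρ,s), (σ,q), (σ,r), (σ,s)}
These 10 distinct sets form the basis B.
Close under arbitrary unions to get τ_{X×Y}; counting gives |τ_{X×Y}| = 16.


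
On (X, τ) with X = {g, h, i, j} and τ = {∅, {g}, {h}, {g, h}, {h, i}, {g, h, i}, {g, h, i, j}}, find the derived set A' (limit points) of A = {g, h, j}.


A' = {i, j}

For each x ∈ X, list the open sets U ∈ τ with x ∈ U, then check whether U ∩ (A ∖ {x}) ≠ ∅ for every such U.
  x = g: open {g} ∋ x has {g} ∩ (A ∖ {g}) = ∅, so x is NOT a limit point.
  x = h: open {h} ∋ x has {h} ∩ (A ∖ {h}) = ∅, so x is NOT a limit point.
  x = i: opens ∋ x are {h, i}, {g, h, i}, {g, h, i, j}; each meets A ∖ {i}, so x IS a limit point.
  x = j: opens ∋ x are {g, h, i, j}; each meets A ∖ {j}, so x IS a limit point.
Collecting: A' = {i, j}.


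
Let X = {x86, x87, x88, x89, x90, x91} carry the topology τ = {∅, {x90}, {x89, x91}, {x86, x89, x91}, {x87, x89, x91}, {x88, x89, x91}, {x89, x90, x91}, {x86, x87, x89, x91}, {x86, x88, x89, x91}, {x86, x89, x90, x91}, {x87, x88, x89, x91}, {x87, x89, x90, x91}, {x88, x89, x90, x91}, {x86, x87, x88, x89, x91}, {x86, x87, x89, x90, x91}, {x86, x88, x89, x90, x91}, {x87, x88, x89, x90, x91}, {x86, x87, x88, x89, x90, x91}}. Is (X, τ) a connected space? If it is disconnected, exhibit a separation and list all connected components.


(X, τ) is disconnected; components = [{x90}, {x86, x87, x88, x89, x91}].

Find clopen sets (U ∈ τ with X ∖ U ∈ τ):
  U = ∅, X ∖ U = {x86, x87, x88, x89, x90, x91} — both open, so U is clopen.
  U = {x90}, X ∖ U = {x86, x87, x88, x89, x91} — both open, so U is clopen.
  U = {x86, x87, x88, x89, x91}, X ∖ U = {x90} — both open, so U is clopen.
  U = {x86, x87, x88, x89, x90, x91}, X ∖ U = ∅ — both open, so U is clopen.
Nontrivial clopen(s) exist: e.g. {x86, x87, x88, x89, x91}. So (X, τ) is disconnected.
Compute connected components by grouping points that agree on all clopens:
  component: {x90}
  component: {x86, x87, x88, x89, x91}


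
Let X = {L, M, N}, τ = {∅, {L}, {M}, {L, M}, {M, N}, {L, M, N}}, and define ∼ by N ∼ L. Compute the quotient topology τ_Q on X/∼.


X/∼ = {[L=N], [M]}; |τ_Q| = 3.

Equivalence classes: [L=N], [M].
Quotient map π: X → X/∼ sends L ↦ [L=N], M ↦ [M], N ↦ [L=N].
For each subset V ⊆ X/∼, compute π^{-1}(V) ⊆ X and check whether π^{-1}(V) ∈ τ. V is open in τ_Q iff π^{-1}(V) ∈ τ.
  V = {}: π^{-1}(V) = ∅ ∈ τ ✓.
  V = {[L=N]}: π^{-1}(V) = {L, N} ∉ τ ✗.
  V = {[M]}: π^{-1}(V) = {M} ∈ τ ✓.
  V = {[L=N], [M]}: π^{-1}(V) = {L, M, N} ∈ τ ✓.
Open sets in the quotient: τ_Q = {{}, {[M]}, {[L=N], [M]}} (3 elements).


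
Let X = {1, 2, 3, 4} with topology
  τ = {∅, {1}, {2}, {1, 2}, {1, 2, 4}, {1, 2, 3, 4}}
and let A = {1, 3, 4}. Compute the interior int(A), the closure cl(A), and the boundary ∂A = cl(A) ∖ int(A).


int(A) = {1}, cl(A) = {1, 3, 4}, ∂A = {3, 4}.

Closed sets in (X, τ) are complements of opens:
  closed(X, τ) = {∅, {3}, {3, 4}, {1, 3, 4}, {2, 3, 4}, {1, 2, 3, 4}}.
int(A) = ⋃ {U ∈ τ : U ⊆ A}. Opens contained in A: ∅, {1}.
Taking the union of these: int(A) = {1}.
cl(A) = ⋂ {C closed : A ⊆ C}. Closed sets containing A: {1, 3, 4}, {1, 2, 3, 4}.
Intersecting these: cl(A) = {1, 3, 4}.
∂A = cl(A) ∖ int(A) = {1, 3, 4} ∖ {1} = {3, 4}.


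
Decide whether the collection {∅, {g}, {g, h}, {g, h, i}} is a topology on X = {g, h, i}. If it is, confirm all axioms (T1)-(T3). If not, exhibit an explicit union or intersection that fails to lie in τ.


τ IS a topology on X.

Axiom (T1): ∅ ∈ τ? Yes; X ∈ τ? Yes.
Axiom (T2/T3): check pairwise unions and intersections of members of τ.
All pairwise intersections and unions checked — each lies in τ. Therefore τ satisfies (T1), (T2), (T3): it IS a topology on X.


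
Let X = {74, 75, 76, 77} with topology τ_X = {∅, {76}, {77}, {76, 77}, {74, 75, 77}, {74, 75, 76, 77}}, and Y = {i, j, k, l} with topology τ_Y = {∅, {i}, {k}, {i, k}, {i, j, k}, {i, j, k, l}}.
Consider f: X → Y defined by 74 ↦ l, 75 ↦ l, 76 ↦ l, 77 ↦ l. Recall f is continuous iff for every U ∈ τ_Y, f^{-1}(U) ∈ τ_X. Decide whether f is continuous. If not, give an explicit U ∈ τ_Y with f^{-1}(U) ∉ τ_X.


f IS continuous.

Compute f^{-1}(U) for each U ∈ τ_Y:
  U = ∅: f^{-1}(U) = ∅ ∈ τ_X ✓.
  U = {i}: f^{-1}(U) = ∅ ∈ τ_X ✓.
  U = {k}: f^{-1}(U) = ∅ ∈ τ_X ✓.
  U = {i, k}: f^{-1}(U) = ∅ ∈ τ_X ✓.
  U = {i, j, k}: f^{-1}(U) = ∅ ∈ τ_X ✓.
  U = {i, j, k, l}: f^{-1}(U) = {74, 75, 76, 77} ∈ τ_X ✓.
Every preimage lies in τ_X, so f IS continuous.


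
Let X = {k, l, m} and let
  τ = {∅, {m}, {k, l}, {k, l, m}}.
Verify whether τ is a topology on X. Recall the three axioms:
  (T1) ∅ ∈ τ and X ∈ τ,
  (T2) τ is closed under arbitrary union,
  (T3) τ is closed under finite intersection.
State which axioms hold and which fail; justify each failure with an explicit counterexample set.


τ IS a topology on X.

Axiom (T1): ∅ ∈ τ? Yes; X ∈ τ? Yes.
Axiom (T2/T3): check pairwise unions and intersections of members of τ.
All pairwise intersections and unions checked — each lies in τ. Therefore τ satisfies (T1), (T2), (T3): it IS a topology on X.


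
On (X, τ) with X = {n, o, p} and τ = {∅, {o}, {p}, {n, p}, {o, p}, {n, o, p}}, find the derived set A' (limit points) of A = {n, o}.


A' = ∅

For each x ∈ X, list the open sets U ∈ τ with x ∈ U, then check whether U ∩ (A ∖ {x}) ≠ ∅ for every such U.
  x = n: open {n, p} ∋ x has {n, p} ∩ (A ∖ {n}) = ∅, so x is NOT a limit point.
  x = o: open {o} ∋ x has {o} ∩ (A ∖ {o}) = ∅, so x is NOT a limit point.
  x = p: open {p} ∋ x has {p} ∩ (A ∖ {p}) = ∅, so x is NOT a limit point.
Collecting: A' = ∅.


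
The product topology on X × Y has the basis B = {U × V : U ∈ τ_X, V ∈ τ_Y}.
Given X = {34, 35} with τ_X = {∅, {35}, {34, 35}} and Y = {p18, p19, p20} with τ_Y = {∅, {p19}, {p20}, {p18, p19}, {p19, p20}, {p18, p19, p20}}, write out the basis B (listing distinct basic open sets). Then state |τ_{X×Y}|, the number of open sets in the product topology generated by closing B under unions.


Basis B = {∅ × ∅, {35} × {p19}, {35} × {p20}, {34, 35} × {p19}, {34, 35} × {p20}, {35} × {p18, p19}, {35} × {p19, p20}, {35} × {p18, p19, p20}, {34, 35} × {p18, p19}, {34, 35} × {p19, p20}, {34, 35} × {p18, p19, p20}}; |τ_{X×Y}| = 18.

Enumerate products U × V with U ∈ τ_X, V ∈ τ_Y (deduplicated):
  ∅ × ∅ = {} (∅)
  {35} × {p19} = {(35,p19)}
  {35} × {p20} = {(35,p20)}
  {34, 35} × {p19} = {(34,p19), (35,p19)}
  {34, 35} × {p20} = {(34,p20), (35,p20)}
  {35} × {p18, p19} = {(35,p18), (35,p19)}
  {35} × {p19, p20} = {(35,p19), (35,p20)}
  {35} × {p18, p19, p20} = {(35,p18), (35,p19), (35,p20)}
  {34, 35} × {p18, p19} = {(34,p18), (34,p19), (35,p18), (35,p19)}
  {34, 35} × {p19, p20} = {(34,p19), (34,p20), (35,p19), (35,p20)}
  {34, 35} × {p18, p19, p20} = {(34,p18), (34,p19), (34,p20), (35,p18), (35,p19), (35,p20)}
These 11 distinct sets form the basis B.
Close under arbitrary unions to get τ_{X×Y}; counting gives |τ_{X×Y}| = 18.


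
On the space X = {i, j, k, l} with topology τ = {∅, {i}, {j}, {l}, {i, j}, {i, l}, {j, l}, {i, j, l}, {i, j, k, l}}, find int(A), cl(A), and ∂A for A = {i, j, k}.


int(A) = {i, j}, cl(A) = {i, j, k}, ∂A = {k}.

Closed sets in (X, τ) are complements of opens:
  closed(X, τ) = {∅, {k}, {i, k}, {j, k}, {k, l}, {i, j, k}, {i, k, l}, {j, k, l}, {i, j, k, l}}.
int(A) = ⋃ {U ∈ τ : U ⊆ A}. Opens contained in A: ∅, {i}, {j}, {i, j}.
Taking the union of these: int(A) = {i, j}.
cl(A) = ⋂ {C closed : A ⊆ C}. Closed sets containing A: {i, j, k}, {i, j, k, l}.
Intersecting these: cl(A) = {i, j, k}.
∂A = cl(A) ∖ int(A) = {i, j, k} ∖ {i, j} = {k}.


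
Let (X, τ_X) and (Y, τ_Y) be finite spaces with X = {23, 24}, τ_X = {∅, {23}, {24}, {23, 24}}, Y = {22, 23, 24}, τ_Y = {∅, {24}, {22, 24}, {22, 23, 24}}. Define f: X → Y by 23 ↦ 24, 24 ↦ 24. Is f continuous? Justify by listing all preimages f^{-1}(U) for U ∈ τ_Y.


f IS continuous.

Compute f^{-1}(U) for each U ∈ τ_Y:
  U = ∅: f^{-1}(U) = ∅ ∈ τ_X ✓.
  U = {24}: f^{-1}(U) = {23, 24} ∈ τ_X ✓.
  U = {22, 24}: f^{-1}(U) = {23, 24} ∈ τ_X ✓.
  U = {22, 23, 24}: f^{-1}(U) = {23, 24} ∈ τ_X ✓.
Every preimage lies in τ_X, so f IS continuous.


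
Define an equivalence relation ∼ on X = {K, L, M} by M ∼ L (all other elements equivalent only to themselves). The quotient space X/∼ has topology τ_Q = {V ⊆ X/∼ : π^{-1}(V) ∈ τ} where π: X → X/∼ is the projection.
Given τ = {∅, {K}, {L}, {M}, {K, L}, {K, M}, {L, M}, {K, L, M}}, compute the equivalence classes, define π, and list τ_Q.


X/∼ = {[K], [L=M]}; |τ_Q| = 4.

Equivalence classes: [K], [L=M].
Quotient map π: X → X/∼ sends K ↦ [K], L ↦ [L=M], M ↦ [L=M].
For each subset V ⊆ X/∼, compute π^{-1}(V) ⊆ X and check whether π^{-1}(V) ∈ τ. V is open in τ_Q iff π^{-1}(V) ∈ τ.
  V = {}: π^{-1}(V) = ∅ ∈ τ ✓.
  V = {[K]}: π^{-1}(V) = {K} ∈ τ ✓.
  V = {[L=M]}: π^{-1}(V) = {L, M} ∈ τ ✓.
  V = {[K], [L=M]}: π^{-1}(V) = {K, L, M} ∈ τ ✓.
Open sets in the quotient: τ_Q = {{}, {[K]}, {[L=M]}, {[K], [L=M]}} (4 elements).


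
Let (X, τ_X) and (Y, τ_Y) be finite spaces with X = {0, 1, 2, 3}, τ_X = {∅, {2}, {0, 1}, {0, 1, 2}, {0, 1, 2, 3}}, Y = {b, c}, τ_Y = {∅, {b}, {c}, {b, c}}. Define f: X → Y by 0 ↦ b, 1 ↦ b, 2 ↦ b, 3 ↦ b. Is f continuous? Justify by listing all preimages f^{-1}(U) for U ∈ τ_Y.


f IS continuous.

Compute f^{-1}(U) for each U ∈ τ_Y:
  U = ∅: f^{-1}(U) = ∅ ∈ τ_X ✓.
  U = {b}: f^{-1}(U) = {0, 1, 2, 3} ∈ τ_X ✓.
  U = {c}: f^{-1}(U) = ∅ ∈ τ_X ✓.
  U = {b, c}: f^{-1}(U) = {0, 1, 2, 3} ∈ τ_X ✓.
Every preimage lies in τ_X, so f IS continuous.


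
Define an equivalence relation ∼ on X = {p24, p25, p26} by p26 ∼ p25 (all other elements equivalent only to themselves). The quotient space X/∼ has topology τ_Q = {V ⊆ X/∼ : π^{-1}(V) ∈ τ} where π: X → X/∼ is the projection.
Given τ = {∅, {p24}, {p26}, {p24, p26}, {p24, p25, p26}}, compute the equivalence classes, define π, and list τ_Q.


X/∼ = {[p24], [p25=p26]}; |τ_Q| = 3.

Equivalence classes: [p24], [p25=p26].
Quotient map π: X → X/∼ sends p24 ↦ [p24], p25 ↦ [p25=p26], p26 ↦ [p25=p26].
For each subset V ⊆ X/∼, compute π^{-1}(V) ⊆ X and check whether π^{-1}(V) ∈ τ. V is open in τ_Q iff π^{-1}(V) ∈ τ.
  V = {}: π^{-1}(V) = ∅ ∈ τ ✓.
  V = {[p24]}: π^{-1}(V) = {p24} ∈ τ ✓.
  V = {[p25=p26]}: π^{-1}(V) = {p25, p26} ∉ τ ✗.
  V = {[p24], [p25=p26]}: π^{-1}(V) = {p24, p25, p26} ∈ τ ✓.
Open sets in the quotient: τ_Q = {{}, {[p24]}, {[p24], [p25=p26]}} (3 elements).


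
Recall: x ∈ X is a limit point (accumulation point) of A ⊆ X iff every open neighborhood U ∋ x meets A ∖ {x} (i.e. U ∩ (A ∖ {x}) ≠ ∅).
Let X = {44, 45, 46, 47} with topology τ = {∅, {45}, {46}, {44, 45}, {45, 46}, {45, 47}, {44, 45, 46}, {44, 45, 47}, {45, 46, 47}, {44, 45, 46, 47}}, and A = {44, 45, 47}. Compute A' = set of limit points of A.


A' = {44, 47}

For each x ∈ X, list the open sets U ∈ τ with x ∈ U, then check whether U ∩ (A ∖ {x}) ≠ ∅ for every such U.
  x = 44: opens ∋ x are {44, 45}, {44, 45, 46}, {44, 45, 47}, {44, 45, 46, 47}; each meets A ∖ {44}, so x IS a limit point.
  x = 45: open {45} ∋ x has {45} ∩ (A ∖ {45}) = ∅, so x is NOT a limit point.
  x = 46: open {46} ∋ x has {46} ∩ (A ∖ {46}) = ∅, so x is NOT a limit point.
  x = 47: opens ∋ x are {45, 47}, {44, 45, 47}, {45, 46, 47}, {44, 45, 46, 47}; each meets A ∖ {47}, so x IS a limit point.
Collecting: A' = {44, 47}.


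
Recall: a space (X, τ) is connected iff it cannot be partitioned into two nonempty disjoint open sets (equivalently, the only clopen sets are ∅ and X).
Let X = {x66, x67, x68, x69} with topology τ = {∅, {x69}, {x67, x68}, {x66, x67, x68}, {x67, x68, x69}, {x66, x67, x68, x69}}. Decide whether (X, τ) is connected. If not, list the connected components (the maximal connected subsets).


(X, τ) is disconnected; components = [{x69}, {x66, x67, x68}].

Find clopen sets (U ∈ τ with X ∖ U ∈ τ):
  U = ∅, X ∖ U = {x66, x67, x68, x69} — both open, so U is clopen.
  U = {x69}, X ∖ U = {x66, x67, x68} — both open, so U is clopen.
  U = {x66, x67, x68}, X ∖ U = {x69} — both open, so U is clopen.
  U = {x66, x67, x68, x69}, X ∖ U = ∅ — both open, so U is clopen.
Nontrivial clopen(s) exist: e.g. {x69}. So (X, τ) is disconnected.
Compute connected components by grouping points that agree on all clopens:
  component: {x69}
  component: {x66, x67, x68}


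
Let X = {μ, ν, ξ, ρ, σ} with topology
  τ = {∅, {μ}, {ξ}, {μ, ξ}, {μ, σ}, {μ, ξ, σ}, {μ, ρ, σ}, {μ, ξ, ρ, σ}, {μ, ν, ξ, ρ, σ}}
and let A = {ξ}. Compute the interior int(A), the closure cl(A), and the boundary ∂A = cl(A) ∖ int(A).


int(A) = {ξ}, cl(A) = {ν, ξ}, ∂A = {ν}.

Closed sets in (X, τ) are complements of opens:
  closed(X, τ) = {∅, {ν}, {ν, ξ}, {ν, ρ}, {ν, ξ, ρ}, {ν, ρ, σ}, {μ, ν, ρ, σ}, {ν, ξ, ρ, σ}, {μ, ν, ξ, ρ, σ}}.
int(A) = ⋃ {U ∈ τ : U ⊆ A}. Opens contained in A: ∅, {ξ}.
Taking the union of these: int(A) = {ξ}.
cl(A) = ⋂ {C closed : A ⊆ C}. Closed sets containing A: {ν, ξ}, {ν, ξ, ρ}, {ν, ξ, ρ, σ}, {μ, ν, ξ, ρ, σ}.
Intersecting these: cl(A) = {ν, ξ}.
∂A = cl(A) ∖ int(A) = {ν, ξ} ∖ {ξ} = {ν}.
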